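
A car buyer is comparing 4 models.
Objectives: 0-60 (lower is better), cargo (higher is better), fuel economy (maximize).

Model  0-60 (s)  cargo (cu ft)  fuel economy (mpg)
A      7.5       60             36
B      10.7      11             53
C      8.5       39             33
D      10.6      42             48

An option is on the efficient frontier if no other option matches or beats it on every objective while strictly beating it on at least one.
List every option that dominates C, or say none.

A

A: 0-60 7.5≤8.5, cargo 60≥39, fuel economy 36≥33 — dominates C.
Others (B, D) are each worse than C on at least one objective.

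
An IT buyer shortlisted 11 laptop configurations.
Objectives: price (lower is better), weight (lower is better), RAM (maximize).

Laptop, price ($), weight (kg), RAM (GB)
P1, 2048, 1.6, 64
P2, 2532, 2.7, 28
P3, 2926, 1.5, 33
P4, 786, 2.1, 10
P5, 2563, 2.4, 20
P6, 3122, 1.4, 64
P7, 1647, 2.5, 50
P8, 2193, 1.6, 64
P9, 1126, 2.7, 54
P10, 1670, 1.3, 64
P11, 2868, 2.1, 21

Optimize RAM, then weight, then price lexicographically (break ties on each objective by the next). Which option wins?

First maximize RAM: best is 64, kept {P1, P6, P8, P10}.
Then minimize weight: best is 1.3, kept {P10}.

P10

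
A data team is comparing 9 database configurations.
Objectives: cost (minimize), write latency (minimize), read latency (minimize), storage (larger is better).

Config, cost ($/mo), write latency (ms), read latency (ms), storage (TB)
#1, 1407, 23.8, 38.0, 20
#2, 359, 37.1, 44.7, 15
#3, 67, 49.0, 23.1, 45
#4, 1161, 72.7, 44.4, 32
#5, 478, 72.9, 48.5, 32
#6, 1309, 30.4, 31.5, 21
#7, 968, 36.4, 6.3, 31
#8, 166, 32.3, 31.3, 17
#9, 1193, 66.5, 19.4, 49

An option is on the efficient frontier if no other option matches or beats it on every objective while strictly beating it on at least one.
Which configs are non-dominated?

#1: not dominated (best write latency).
#2: dominated by #8 (cost 166≤359, write latency 32.3≤37.1, read latency 31.3≤44.7, storage 17≥15).
#3: not dominated (best cost).
#4: dominated by #3 (cost 67≤1161, write latency 49.0≤72.7, read latency 23.1≤44.4, storage 45≥32).
#5: dominated by #3 (cost 67≤478, write latency 49.0≤72.9, read latency 23.1≤48.5, storage 45≥32).
#6: not dominated.
#7: not dominated (best read latency).
#8: not dominated.
#9: not dominated (best storage).

#1, #3, #6, #7, #8, #9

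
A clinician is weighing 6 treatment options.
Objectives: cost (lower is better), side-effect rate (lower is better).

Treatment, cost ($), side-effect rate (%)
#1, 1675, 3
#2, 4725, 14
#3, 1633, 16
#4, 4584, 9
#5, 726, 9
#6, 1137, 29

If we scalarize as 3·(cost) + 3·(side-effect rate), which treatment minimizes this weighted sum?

#1: 3·1675 + 3·3 = 5034
#2: 3·4725 + 3·14 = 14217
#3: 3·1633 + 3·16 = 4947
#4: 3·4584 + 3·9 = 13779
#5: 3·726 + 3·9 = 2205
#6: 3·1137 + 3·29 = 3498
Lowest: #5 at 2205.

#5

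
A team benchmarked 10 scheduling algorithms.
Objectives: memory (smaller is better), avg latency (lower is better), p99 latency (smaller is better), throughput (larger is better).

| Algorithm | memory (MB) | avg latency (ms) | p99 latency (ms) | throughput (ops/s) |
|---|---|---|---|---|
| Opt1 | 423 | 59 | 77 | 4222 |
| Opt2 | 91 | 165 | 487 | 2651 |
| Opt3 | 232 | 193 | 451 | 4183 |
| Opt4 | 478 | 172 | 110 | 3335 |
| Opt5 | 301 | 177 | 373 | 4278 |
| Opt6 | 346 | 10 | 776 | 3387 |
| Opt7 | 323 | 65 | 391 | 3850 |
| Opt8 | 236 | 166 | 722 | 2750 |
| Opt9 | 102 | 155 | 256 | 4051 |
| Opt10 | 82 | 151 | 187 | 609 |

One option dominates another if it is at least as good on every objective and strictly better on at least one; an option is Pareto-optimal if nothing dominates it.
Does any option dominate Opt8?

Opt9 vs Opt8: memory 102≤236, avg latency 155≤166, p99 latency 256≤722, throughput 4051≥2750 — Opt9 is at least as good on every objective and strictly better on at least one, so Opt9 dominates Opt8.

Yes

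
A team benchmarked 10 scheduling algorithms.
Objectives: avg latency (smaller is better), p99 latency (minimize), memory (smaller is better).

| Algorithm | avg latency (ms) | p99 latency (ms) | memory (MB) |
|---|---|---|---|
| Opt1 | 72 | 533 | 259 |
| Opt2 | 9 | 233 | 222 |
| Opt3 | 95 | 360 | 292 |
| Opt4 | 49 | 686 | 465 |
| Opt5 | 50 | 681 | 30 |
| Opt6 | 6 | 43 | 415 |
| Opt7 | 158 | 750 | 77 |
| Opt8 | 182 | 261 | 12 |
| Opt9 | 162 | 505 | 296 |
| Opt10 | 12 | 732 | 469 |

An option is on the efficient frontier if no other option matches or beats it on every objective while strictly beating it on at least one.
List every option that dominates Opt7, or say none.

Opt5

Opt5: avg latency 50≤158, p99 latency 681≤750, memory 30≤77 — dominates Opt7.
Others (Opt1, Opt2, Opt3, Opt4, Opt6, Opt8, Opt9, Opt10) are each worse than Opt7 on at least one objective.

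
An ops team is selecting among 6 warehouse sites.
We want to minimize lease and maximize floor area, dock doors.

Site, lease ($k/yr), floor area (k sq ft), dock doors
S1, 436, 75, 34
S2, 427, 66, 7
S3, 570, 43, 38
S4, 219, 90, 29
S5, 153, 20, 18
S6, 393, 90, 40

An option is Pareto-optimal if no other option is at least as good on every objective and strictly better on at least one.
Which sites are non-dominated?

S1: dominated by S6 (lease 393≤436, floor area 90≥75, dock doors 40≥34).
S2: dominated by S4 (lease 219≤427, floor area 90≥66, dock doors 29≥7).
S3: dominated by S6 (lease 393≤570, floor area 90≥43, dock doors 40≥38).
S4: not dominated.
S5: not dominated (best lease).
S6: not dominated (best dock doors).

S4, S5, S6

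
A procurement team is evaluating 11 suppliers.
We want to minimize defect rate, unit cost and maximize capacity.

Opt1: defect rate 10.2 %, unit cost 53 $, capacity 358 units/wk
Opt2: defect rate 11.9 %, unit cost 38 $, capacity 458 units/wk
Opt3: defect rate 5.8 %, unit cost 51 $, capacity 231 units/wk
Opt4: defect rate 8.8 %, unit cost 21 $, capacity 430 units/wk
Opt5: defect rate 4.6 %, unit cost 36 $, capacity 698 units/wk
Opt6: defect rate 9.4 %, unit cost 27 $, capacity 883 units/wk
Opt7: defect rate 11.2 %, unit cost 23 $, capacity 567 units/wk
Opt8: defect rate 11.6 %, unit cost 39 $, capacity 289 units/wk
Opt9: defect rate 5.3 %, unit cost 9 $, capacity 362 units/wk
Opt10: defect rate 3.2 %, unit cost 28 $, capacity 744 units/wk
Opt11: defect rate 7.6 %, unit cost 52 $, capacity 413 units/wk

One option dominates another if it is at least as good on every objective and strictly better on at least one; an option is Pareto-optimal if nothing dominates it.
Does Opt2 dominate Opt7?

Opt2 vs Opt7: Opt2 is worse on defect rate (11.9 vs 11.2), so it does not dominate Opt7.

No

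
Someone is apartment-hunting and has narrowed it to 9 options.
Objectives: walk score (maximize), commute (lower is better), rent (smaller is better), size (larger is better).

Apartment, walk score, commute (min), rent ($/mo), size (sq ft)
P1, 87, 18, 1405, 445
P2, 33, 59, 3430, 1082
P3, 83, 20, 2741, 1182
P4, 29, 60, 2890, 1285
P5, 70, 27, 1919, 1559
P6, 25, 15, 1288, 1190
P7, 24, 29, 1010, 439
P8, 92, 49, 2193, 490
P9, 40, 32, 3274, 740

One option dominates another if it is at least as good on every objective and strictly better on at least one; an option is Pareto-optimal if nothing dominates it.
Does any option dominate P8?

P1: worse on walk score (87 vs 92).
P2: worse on walk score (33 vs 92).
P3: worse on walk score (83 vs 92).
P4: worse on walk score (29 vs 92).
P5: worse on walk score (70 vs 92).
P6: worse on walk score (25 vs 92).
P7: worse on walk score (24 vs 92).
P9: worse on walk score (40 vs 92).
No option is at least as good as P8 on every objective and strictly better on one.

No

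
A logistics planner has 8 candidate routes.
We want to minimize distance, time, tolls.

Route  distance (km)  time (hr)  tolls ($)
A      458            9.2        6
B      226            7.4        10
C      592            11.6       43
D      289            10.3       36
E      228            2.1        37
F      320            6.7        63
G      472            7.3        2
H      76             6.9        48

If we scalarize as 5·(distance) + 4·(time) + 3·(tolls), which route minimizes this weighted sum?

H

A: 5·458 + 4·9.2 + 3·6 = 2344.8
B: 5·226 + 4·7.4 + 3·10 = 1189.6
C: 5·592 + 4·11.6 + 3·43 = 3135.4
D: 5·289 + 4·10.3 + 3·36 = 1594.2
E: 5·228 + 4·2.1 + 3·37 = 1259.4
F: 5·320 + 4·6.7 + 3·63 = 1815.8
G: 5·472 + 4·7.3 + 3·2 = 2395.2
H: 5·76 + 4·6.9 + 3·48 = 551.6
Lowest: H at 551.6.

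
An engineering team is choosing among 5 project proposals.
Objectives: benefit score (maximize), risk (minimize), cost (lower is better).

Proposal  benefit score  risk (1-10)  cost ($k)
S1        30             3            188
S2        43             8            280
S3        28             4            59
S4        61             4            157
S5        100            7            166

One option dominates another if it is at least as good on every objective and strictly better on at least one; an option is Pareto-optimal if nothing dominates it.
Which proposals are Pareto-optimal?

S1: not dominated (best risk).
S2: dominated by S4 (benefit score 61≥43, risk 4≤8, cost 157≤280).
S3: not dominated (best cost).
S4: not dominated.
S5: not dominated (best benefit score).

S1, S3, S4, S5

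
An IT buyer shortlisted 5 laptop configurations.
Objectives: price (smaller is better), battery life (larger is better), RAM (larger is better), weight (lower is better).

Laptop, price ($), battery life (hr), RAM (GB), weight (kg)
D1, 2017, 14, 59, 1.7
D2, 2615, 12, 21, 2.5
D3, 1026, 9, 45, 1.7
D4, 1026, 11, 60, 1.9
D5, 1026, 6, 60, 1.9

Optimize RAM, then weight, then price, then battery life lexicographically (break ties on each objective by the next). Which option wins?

First maximize RAM: best is 60, kept {D4, D5}.
Then minimize weight: best is 1.9, kept {D4, D5}.
Then minimize price: best is 1026, kept {D4, D5}.
Then maximize battery life: best is 11, kept {D4}.

D4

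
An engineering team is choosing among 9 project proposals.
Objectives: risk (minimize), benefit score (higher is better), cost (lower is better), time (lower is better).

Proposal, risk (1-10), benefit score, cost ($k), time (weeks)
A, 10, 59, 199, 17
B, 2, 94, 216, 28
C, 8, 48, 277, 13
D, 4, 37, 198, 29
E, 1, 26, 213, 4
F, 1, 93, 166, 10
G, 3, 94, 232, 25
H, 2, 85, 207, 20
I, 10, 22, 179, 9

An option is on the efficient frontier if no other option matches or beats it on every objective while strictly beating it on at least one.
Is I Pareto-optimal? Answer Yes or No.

A: worse on cost (199 vs 179).
B: worse on cost (216 vs 179).
C: worse on cost (277 vs 179).
D: worse on cost (198 vs 179).
E: worse on cost (213 vs 179).
F: worse on time (10 vs 9).
G: worse on cost (232 vs 179).
H: worse on cost (207 vs 179).
No option is at least as good as I on every objective and strictly better on one.

Yes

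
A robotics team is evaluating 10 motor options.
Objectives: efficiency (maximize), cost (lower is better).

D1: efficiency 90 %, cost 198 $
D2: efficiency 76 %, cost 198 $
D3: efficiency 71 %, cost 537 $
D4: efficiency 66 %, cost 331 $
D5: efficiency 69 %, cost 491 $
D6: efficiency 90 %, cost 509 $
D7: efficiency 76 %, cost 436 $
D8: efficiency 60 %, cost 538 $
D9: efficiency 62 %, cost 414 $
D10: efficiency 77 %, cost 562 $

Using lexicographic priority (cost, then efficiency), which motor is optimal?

D1

First minimize cost: best is 198, kept {D1, D2}.
Then maximize efficiency: best is 90, kept {D1}.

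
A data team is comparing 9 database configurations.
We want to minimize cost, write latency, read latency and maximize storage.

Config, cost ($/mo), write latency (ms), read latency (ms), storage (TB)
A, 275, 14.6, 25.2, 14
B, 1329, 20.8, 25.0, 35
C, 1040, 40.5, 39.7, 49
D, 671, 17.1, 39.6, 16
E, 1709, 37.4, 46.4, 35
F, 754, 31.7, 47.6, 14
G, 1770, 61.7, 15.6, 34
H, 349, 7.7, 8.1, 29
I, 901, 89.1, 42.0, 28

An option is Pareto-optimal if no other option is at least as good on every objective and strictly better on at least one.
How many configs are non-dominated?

A: not dominated (best cost).
B: not dominated.
C: not dominated (best storage).
D: dominated by H (cost 349≤671, write latency 7.7≤17.1, read latency 8.1≤39.6, storage 29≥16).
E: dominated by B (cost 1329≤1709, write latency 20.8≤37.4, read latency 25.0≤46.4, storage 35≥35).
F: dominated by A (cost 275≤754, write latency 14.6≤31.7, read latency 25.2≤47.6, storage 14≥14).
G: not dominated.
H: not dominated (best write latency).
I: dominated by H (cost 349≤901, write latency 7.7≤89.1, read latency 8.1≤42.0, storage 29≥28).
Pareto-optimal: A, B, C, G, H → 5.

5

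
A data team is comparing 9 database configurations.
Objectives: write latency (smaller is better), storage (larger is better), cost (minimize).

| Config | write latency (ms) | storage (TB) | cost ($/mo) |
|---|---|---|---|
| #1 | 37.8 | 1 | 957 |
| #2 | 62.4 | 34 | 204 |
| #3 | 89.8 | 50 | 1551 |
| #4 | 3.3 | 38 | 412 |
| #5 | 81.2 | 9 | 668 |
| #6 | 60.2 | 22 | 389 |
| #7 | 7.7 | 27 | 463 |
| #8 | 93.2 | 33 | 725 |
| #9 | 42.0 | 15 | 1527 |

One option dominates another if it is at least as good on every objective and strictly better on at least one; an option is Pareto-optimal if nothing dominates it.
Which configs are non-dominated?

#2, #3, #4, #6

#1: dominated by #4 (write latency 3.3≤37.8, storage 38≥1, cost 412≤957).
#2: not dominated (best cost).
#3: not dominated (best storage).
#4: not dominated (best write latency).
#5: dominated by #2 (write latency 62.4≤81.2, storage 34≥9, cost 204≤668).
#6: not dominated.
#7: dominated by #4 (write latency 3.3≤7.7, storage 38≥27, cost 412≤463).
#8: dominated by #2 (write latency 62.4≤93.2, storage 34≥33, cost 204≤725).
#9: dominated by #4 (write latency 3.3≤42.0, storage 38≥15, cost 412≤1527).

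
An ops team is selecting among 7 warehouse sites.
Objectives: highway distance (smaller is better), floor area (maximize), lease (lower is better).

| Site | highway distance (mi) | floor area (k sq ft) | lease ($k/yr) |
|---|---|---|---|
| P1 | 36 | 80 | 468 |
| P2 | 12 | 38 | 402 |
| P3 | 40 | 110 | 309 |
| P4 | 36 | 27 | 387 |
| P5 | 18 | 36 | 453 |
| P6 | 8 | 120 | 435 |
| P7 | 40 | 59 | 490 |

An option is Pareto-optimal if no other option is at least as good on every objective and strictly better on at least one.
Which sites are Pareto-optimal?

P2, P3, P4, P6

P1: dominated by P6 (highway distance 8≤36, floor area 120≥80, lease 435≤468).
P2: not dominated.
P3: not dominated (best lease).
P4: not dominated.
P5: dominated by P2 (highway distance 12≤18, floor area 38≥36, lease 402≤453).
P6: not dominated (best highway distance).
P7: dominated by P1 (highway distance 36≤40, floor area 80≥59, lease 468≤490).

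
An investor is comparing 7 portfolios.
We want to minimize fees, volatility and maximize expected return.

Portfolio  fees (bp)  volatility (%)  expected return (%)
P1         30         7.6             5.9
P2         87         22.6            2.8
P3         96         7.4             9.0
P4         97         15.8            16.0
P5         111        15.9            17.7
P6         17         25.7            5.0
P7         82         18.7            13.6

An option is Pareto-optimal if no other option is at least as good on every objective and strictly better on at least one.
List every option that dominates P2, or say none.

P1, P7

P1: fees 30≤87, volatility 7.6≤22.6, expected return 5.9≥2.8 — dominates P2.
P7: fees 82≤87, volatility 18.7≤22.6, expected return 13.6≥2.8 — dominates P2.
Others (P3, P4, P5, P6) are each worse than P2 on at least one objective.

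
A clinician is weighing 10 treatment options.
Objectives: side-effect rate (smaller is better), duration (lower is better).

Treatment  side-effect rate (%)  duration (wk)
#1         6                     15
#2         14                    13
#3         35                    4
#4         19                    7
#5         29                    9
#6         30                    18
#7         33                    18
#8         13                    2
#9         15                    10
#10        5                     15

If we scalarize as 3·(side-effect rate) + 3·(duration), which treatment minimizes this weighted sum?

#1: 3·6 + 3·15 = 63
#2: 3·14 + 3·13 = 81
#3: 3·35 + 3·4 = 117
#4: 3·19 + 3·7 = 78
#5: 3·29 + 3·9 = 114
#6: 3·30 + 3·18 = 144
#7: 3·33 + 3·18 = 153
#8: 3·13 + 3·2 = 45
#9: 3·15 + 3·10 = 75
#10: 3·5 + 3·15 = 60
Lowest: #8 at 45.

#8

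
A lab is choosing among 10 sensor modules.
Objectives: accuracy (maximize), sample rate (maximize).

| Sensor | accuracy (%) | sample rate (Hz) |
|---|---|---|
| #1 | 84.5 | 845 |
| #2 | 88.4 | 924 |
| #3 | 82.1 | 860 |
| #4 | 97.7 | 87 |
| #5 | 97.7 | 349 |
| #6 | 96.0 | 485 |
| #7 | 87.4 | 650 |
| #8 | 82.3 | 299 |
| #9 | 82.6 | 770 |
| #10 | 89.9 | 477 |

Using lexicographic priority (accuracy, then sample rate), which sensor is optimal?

First maximize accuracy: best is 97.7, kept {#4, #5}.
Then maximize sample rate: best is 349, kept {#5}.

#5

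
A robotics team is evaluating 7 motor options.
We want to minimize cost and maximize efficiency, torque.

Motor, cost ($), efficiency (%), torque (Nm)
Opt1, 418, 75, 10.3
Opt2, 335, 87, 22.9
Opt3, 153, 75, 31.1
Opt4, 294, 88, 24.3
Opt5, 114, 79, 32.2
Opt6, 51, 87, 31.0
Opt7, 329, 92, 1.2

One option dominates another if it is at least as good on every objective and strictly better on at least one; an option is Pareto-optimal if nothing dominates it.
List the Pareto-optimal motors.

Opt4, Opt5, Opt6, Opt7

Opt1: dominated by Opt2 (cost 335≤418, efficiency 87≥75, torque 22.9≥10.3).
Opt2: dominated by Opt4 (cost 294≤335, efficiency 88≥87, torque 24.3≥22.9).
Opt3: dominated by Opt5 (cost 114≤153, efficiency 79≥75, torque 32.2≥31.1).
Opt4: not dominated.
Opt5: not dominated (best torque).
Opt6: not dominated (best cost).
Opt7: not dominated (best efficiency).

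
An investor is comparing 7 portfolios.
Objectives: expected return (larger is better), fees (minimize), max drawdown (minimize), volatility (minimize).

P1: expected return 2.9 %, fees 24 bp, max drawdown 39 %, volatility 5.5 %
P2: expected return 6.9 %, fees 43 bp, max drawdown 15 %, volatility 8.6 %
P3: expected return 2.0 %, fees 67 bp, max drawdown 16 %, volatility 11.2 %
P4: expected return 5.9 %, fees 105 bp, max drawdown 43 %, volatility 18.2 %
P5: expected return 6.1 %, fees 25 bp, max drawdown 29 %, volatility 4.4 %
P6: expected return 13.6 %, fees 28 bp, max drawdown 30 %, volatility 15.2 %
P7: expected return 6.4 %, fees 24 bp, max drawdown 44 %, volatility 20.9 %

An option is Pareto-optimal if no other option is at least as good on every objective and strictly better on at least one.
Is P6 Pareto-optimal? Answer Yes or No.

Yes

P1: worse on expected return (2.9 vs 13.6).
P2: worse on expected return (6.9 vs 13.6).
P3: worse on expected return (2.0 vs 13.6).
P4: worse on expected return (5.9 vs 13.6).
P5: worse on expected return (6.1 vs 13.6).
P7: worse on expected return (6.4 vs 13.6).
No option is at least as good as P6 on every objective and strictly better on one.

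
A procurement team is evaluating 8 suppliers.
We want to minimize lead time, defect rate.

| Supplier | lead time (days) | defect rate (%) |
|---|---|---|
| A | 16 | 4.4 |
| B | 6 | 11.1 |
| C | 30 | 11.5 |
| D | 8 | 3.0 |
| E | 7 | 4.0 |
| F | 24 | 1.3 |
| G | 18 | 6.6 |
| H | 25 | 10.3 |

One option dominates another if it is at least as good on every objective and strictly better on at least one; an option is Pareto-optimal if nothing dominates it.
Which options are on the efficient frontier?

B, D, E, F

A: dominated by D (lead time 8≤16, defect rate 3.0≤4.4).
B: not dominated (best lead time).
C: dominated by A (lead time 16≤30, defect rate 4.4≤11.5).
D: not dominated.
E: not dominated.
F: not dominated (best defect rate).
G: dominated by A (lead time 16≤18, defect rate 4.4≤6.6).
H: dominated by A (lead time 16≤25, defect rate 4.4≤10.3).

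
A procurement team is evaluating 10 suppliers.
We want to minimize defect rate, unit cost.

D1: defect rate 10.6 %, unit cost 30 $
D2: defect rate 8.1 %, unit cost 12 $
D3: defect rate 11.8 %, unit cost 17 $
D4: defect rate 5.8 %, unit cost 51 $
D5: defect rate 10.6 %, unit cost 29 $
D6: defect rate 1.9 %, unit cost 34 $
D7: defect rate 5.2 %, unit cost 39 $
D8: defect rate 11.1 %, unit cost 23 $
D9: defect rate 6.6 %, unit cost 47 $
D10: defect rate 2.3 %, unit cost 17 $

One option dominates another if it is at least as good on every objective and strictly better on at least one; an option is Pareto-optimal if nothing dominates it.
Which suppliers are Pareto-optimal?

D2, D6, D10

D1: dominated by D2 (defect rate 8.1≤10.6, unit cost 12≤30).
D2: not dominated (best unit cost).
D3: dominated by D2 (defect rate 8.1≤11.8, unit cost 12≤17).
D4: dominated by D6 (defect rate 1.9≤5.8, unit cost 34≤51).
D5: dominated by D2 (defect rate 8.1≤10.6, unit cost 12≤29).
D6: not dominated (best defect rate).
D7: dominated by D6 (defect rate 1.9≤5.2, unit cost 34≤39).
D8: dominated by D2 (defect rate 8.1≤11.1, unit cost 12≤23).
D9: dominated by D6 (defect rate 1.9≤6.6, unit cost 34≤47).
D10: not dominated.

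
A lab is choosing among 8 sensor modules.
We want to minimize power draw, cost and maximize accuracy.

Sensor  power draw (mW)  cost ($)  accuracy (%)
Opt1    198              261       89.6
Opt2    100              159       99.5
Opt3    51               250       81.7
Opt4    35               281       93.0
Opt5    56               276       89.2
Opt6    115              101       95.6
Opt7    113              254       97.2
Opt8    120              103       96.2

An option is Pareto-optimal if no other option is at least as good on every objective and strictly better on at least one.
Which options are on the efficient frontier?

Opt2, Opt3, Opt4, Opt5, Opt6, Opt8

Opt1: dominated by Opt2 (power draw 100≤198, cost 159≤261, accuracy 99.5≥89.6).
Opt2: not dominated (best accuracy).
Opt3: not dominated.
Opt4: not dominated (best power draw).
Opt5: not dominated.
Opt6: not dominated (best cost).
Opt7: dominated by Opt2 (power draw 100≤113, cost 159≤254, accuracy 99.5≥97.2).
Opt8: not dominated.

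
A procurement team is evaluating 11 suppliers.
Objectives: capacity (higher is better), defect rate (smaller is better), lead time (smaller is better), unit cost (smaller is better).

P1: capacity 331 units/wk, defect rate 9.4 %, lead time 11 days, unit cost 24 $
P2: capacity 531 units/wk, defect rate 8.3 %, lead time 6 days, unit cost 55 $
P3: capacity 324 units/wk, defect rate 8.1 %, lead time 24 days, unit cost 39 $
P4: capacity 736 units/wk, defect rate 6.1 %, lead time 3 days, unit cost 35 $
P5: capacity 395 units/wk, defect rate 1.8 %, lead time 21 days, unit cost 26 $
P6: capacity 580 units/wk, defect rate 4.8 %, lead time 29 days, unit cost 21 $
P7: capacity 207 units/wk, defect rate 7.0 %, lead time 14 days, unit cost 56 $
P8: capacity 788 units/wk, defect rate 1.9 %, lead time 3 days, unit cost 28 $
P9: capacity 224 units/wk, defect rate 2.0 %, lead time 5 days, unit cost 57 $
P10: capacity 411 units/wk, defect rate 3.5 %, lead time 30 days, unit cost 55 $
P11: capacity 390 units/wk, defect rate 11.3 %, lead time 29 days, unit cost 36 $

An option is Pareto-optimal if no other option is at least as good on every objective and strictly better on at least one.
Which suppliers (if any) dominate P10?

P8

P8: capacity 788≥411, defect rate 1.9≤3.5, lead time 3≤30, unit cost 28≤55 — dominates P10.
Others (P1, P2, P3, P4, P5, P6, P7, P9, P11) are each worse than P10 on at least one objective.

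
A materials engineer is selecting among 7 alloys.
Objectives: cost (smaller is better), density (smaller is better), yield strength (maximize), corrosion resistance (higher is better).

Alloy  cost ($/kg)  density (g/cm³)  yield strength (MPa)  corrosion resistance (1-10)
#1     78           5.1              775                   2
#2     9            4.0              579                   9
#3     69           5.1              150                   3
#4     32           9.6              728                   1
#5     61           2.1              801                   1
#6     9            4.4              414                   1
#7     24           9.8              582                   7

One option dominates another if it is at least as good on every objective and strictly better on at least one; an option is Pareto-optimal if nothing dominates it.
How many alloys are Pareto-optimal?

5

#1: not dominated.
#2: not dominated (best corrosion resistance).
#3: dominated by #2 (cost 9≤69, density 4.0≤5.1, yield strength 579≥150, corrosion resistance 9≥3).
#4: not dominated.
#5: not dominated (best density).
#6: dominated by #2 (cost 9≤9, density 4.0≤4.4, yield strength 579≥414, corrosion resistance 9≥1).
#7: not dominated.
Pareto-optimal: #1, #2, #4, #5, #7 → 5.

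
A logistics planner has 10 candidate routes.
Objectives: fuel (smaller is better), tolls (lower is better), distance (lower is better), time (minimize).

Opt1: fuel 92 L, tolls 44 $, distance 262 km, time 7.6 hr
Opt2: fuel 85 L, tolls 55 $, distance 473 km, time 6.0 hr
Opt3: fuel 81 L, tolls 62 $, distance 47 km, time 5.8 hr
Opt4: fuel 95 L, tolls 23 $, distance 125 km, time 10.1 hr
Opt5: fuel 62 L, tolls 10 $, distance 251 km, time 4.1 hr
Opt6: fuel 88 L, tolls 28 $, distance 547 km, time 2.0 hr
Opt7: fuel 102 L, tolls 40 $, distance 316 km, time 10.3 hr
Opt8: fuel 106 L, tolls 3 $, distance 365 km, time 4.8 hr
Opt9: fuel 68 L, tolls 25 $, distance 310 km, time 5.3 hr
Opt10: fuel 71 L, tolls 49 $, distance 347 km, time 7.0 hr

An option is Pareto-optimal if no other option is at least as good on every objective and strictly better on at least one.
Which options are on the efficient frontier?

Opt3, Opt4, Opt5, Opt6, Opt8

Opt1: dominated by Opt5 (fuel 62≤92, tolls 10≤44, distance 251≤262, time 4.1≤7.6).
Opt2: dominated by Opt5 (fuel 62≤85, tolls 10≤55, distance 251≤473, time 4.1≤6.0).
Opt3: not dominated (best distance).
Opt4: not dominated.
Opt5: not dominated (best fuel).
Opt6: not dominated (best time).
Opt7: dominated by Opt4 (fuel 95≤102, tolls 23≤40, distance 125≤316, time 10.1≤10.3).
Opt8: not dominated (best tolls).
Opt9: dominated by Opt5 (fuel 62≤68, tolls 10≤25, distance 251≤310, time 4.1≤5.3).
Opt10: dominated by Opt5 (fuel 62≤71, tolls 10≤49, distance 251≤347, time 4.1≤7.0).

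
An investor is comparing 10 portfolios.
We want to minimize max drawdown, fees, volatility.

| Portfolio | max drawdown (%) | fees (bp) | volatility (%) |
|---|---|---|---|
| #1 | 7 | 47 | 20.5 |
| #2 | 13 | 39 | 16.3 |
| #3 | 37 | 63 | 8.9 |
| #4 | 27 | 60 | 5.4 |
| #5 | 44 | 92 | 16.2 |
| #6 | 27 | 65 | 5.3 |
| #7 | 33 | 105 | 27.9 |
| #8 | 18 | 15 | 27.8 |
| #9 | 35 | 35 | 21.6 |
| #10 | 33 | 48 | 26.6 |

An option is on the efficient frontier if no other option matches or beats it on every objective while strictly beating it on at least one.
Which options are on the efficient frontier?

#1: not dominated (best max drawdown).
#2: not dominated.
#3: dominated by #4 (max drawdown 27≤37, fees 60≤63, volatility 5.4≤8.9).
#4: not dominated.
#5: dominated by #3 (max drawdown 37≤44, fees 63≤92, volatility 8.9≤16.2).
#6: not dominated (best volatility).
#7: dominated by #1 (max drawdown 7≤33, fees 47≤105, volatility 20.5≤27.9).
#8: not dominated (best fees).
#9: not dominated.
#10: dominated by #1 (max drawdown 7≤33, fees 47≤48, volatility 20.5≤26.6).

#1, #2, #4, #6, #8, #9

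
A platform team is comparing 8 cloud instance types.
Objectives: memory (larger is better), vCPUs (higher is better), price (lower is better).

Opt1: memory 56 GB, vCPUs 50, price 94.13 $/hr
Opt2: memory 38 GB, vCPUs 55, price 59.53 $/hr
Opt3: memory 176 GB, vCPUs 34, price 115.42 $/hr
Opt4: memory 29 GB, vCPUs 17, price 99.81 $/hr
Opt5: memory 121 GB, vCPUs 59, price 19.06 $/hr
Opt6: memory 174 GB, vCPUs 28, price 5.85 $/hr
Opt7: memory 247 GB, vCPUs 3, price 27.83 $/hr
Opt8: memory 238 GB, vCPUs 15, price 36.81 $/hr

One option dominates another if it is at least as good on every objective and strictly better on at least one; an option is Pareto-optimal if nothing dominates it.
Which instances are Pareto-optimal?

Opt3, Opt5, Opt6, Opt7, Opt8

Opt1: dominated by Opt5 (memory 121≥56, vCPUs 59≥50, price 19.06≤94.13).
Opt2: dominated by Opt5 (memory 121≥38, vCPUs 59≥55, price 19.06≤59.53).
Opt3: not dominated.
Opt4: dominated by Opt1 (memory 56≥29, vCPUs 50≥17, price 94.13≤99.81).
Opt5: not dominated (best vCPUs).
Opt6: not dominated (best price).
Opt7: not dominated (best memory).
Opt8: not dominated.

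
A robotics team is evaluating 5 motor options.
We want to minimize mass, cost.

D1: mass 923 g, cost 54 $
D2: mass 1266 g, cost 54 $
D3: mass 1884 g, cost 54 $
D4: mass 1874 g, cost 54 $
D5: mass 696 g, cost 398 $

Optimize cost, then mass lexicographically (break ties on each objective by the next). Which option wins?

D1

First minimize cost: best is 54, kept {D1, D2, D3, D4}.
Then minimize mass: best is 923, kept {D1}.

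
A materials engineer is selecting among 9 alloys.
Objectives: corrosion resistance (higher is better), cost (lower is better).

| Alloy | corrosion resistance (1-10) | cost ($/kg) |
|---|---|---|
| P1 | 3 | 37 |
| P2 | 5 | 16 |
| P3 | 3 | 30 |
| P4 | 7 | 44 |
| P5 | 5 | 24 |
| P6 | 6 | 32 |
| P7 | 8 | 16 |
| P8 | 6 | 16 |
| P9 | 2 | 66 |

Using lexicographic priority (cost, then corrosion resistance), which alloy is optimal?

P7

First minimize cost: best is 16, kept {P2, P7, P8}.
Then maximize corrosion resistance: best is 8, kept {P7}.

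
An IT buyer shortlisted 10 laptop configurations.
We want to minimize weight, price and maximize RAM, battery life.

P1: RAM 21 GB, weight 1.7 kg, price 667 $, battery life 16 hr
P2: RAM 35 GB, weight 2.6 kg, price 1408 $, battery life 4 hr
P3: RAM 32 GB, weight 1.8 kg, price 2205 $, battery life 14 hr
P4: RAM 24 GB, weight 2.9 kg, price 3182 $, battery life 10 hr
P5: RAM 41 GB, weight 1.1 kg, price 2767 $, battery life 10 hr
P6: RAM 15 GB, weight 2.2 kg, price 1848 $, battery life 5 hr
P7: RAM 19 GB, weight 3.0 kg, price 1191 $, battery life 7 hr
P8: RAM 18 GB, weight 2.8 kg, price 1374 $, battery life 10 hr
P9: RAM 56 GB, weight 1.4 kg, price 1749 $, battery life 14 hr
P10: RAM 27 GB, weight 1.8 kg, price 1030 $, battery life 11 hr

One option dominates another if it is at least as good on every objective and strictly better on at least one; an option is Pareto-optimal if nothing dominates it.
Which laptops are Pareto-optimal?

P1: not dominated (best price).
P2: not dominated.
P3: dominated by P9 (RAM 56≥32, weight 1.4≤1.8, price 1749≤2205, battery life 14≥14).
P4: dominated by P3 (RAM 32≥24, weight 1.8≤2.9, price 2205≤3182, battery life 14≥10).
P5: not dominated (best weight).
P6: dominated by P1 (RAM 21≥15, weight 1.7≤2.2, price 667≤1848, battery life 16≥5).
P7: dominated by P1 (RAM 21≥19, weight 1.7≤3.0, price 667≤1191, battery life 16≥7).
P8: dominated by P1 (RAM 21≥18, weight 1.7≤2.8, price 667≤1374, battery life 16≥10).
P9: not dominated (best RAM).
P10: not dominated.

P1, P2, P5, P9, P10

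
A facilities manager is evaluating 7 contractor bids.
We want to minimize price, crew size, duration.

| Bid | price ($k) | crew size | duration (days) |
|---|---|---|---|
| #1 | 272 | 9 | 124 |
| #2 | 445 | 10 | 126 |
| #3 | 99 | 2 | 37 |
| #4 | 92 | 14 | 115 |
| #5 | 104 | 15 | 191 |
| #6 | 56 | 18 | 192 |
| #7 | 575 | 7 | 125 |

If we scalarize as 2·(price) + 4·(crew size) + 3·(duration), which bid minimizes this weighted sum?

#3

#1: 2·272 + 4·9 + 3·124 = 952
#2: 2·445 + 4·10 + 3·126 = 1308
#3: 2·99 + 4·2 + 3·37 = 317
#4: 2·92 + 4·14 + 3·115 = 585
#5: 2·104 + 4·15 + 3·191 = 841
#6: 2·56 + 4·18 + 3·192 = 760
#7: 2·575 + 4·7 + 3·125 = 1553
Lowest: #3 at 317.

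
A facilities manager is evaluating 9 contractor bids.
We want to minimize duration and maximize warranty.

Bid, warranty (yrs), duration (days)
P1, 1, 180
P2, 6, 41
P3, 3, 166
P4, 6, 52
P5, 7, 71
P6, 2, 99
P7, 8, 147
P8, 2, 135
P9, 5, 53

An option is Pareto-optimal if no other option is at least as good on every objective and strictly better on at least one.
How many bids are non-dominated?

P1: dominated by P2 (warranty 6≥1, duration 41≤180).
P2: not dominated (best duration).
P3: dominated by P2 (warranty 6≥3, duration 41≤166).
P4: dominated by P2 (warranty 6≥6, duration 41≤52).
P5: not dominated.
P6: dominated by P2 (warranty 6≥2, duration 41≤99).
P7: not dominated (best warranty).
P8: dominated by P2 (warranty 6≥2, duration 41≤135).
P9: dominated by P2 (warranty 6≥5, duration 41≤53).
Pareto-optimal: P2, P5, P7 → 3.

3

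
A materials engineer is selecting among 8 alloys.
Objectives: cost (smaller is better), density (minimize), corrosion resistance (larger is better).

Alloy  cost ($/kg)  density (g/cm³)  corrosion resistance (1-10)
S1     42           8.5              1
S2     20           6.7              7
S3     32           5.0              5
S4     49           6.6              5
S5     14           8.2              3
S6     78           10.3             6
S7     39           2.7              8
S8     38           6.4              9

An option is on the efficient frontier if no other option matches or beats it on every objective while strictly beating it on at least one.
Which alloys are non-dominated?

S1: dominated by S2 (cost 20≤42, density 6.7≤8.5, corrosion resistance 7≥1).
S2: not dominated.
S3: not dominated.
S4: dominated by S3 (cost 32≤49, density 5.0≤6.6, corrosion resistance 5≥5).
S5: not dominated (best cost).
S6: dominated by S2 (cost 20≤78, density 6.7≤10.3, corrosion resistance 7≥6).
S7: not dominated (best density).
S8: not dominated (best corrosion resistance).

S2, S3, S5, S7, S8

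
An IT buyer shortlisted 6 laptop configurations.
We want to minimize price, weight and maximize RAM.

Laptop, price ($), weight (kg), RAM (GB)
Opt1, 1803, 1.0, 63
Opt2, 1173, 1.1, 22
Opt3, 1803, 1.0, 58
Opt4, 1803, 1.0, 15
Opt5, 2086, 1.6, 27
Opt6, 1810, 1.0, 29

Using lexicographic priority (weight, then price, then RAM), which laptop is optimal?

First minimize weight: best is 1.0, kept {Opt1, Opt3, Opt4, Opt6}.
Then minimize price: best is 1803, kept {Opt1, Opt3, Opt4}.
Then maximize RAM: best is 63, kept {Opt1}.

Opt1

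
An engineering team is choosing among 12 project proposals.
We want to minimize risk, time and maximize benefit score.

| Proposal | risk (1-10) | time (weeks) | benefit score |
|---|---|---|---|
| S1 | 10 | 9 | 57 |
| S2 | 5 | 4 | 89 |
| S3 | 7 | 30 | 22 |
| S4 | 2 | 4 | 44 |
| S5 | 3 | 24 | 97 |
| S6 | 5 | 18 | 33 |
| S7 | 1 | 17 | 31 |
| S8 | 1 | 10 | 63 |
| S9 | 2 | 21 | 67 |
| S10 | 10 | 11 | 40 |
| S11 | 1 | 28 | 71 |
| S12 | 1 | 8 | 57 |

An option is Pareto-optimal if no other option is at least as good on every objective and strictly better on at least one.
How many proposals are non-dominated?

7

S1: dominated by S2 (risk 5≤10, time 4≤9, benefit score 89≥57).
S2: not dominated.
S3: dominated by S2 (risk 5≤7, time 4≤30, benefit score 89≥22).
S4: not dominated.
S5: not dominated (best benefit score).
S6: dominated by S2 (risk 5≤5, time 4≤18, benefit score 89≥33).
S7: dominated by S8 (risk 1≤1, time 10≤17, benefit score 63≥31).
S8: not dominated.
S9: not dominated.
S10: dominated by S1 (risk 10≤10, time 9≤11, benefit score 57≥40).
S11: not dominated.
S12: not dominated.
Pareto-optimal: S2, S4, S5, S8, S9, S11, S12 → 7.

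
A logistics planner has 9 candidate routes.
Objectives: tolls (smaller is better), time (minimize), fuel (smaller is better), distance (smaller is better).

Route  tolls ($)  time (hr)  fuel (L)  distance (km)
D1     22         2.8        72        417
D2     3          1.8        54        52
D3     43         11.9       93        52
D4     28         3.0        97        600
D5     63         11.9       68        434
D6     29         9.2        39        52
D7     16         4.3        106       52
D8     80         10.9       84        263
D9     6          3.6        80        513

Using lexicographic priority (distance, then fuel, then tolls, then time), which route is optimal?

First minimize distance: best is 52, kept {D2, D3, D6, D7}.
Then minimize fuel: best is 39, kept {D6}.

D6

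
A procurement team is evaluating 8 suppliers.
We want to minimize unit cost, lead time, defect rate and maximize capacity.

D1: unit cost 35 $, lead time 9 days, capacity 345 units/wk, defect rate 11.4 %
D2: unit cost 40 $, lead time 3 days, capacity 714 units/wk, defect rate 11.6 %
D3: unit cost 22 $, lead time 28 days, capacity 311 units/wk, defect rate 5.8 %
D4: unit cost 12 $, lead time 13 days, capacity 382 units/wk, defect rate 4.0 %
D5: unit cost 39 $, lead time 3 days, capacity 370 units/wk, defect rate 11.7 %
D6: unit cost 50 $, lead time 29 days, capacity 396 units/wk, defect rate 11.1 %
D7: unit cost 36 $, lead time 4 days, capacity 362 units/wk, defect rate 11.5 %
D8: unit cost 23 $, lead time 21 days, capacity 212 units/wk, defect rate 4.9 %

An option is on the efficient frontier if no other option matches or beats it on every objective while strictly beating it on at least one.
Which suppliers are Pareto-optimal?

D1: not dominated.
D2: not dominated (best capacity).
D3: dominated by D4 (unit cost 12≤22, lead time 13≤28, capacity 382≥311, defect rate 4.0≤5.8).
D4: not dominated (best unit cost).
D5: not dominated.
D6: not dominated.
D7: not dominated.
D8: dominated by D4 (unit cost 12≤23, lead time 13≤21, capacity 382≥212, defect rate 4.0≤4.9).

D1, D2, D4, D5, D6, D7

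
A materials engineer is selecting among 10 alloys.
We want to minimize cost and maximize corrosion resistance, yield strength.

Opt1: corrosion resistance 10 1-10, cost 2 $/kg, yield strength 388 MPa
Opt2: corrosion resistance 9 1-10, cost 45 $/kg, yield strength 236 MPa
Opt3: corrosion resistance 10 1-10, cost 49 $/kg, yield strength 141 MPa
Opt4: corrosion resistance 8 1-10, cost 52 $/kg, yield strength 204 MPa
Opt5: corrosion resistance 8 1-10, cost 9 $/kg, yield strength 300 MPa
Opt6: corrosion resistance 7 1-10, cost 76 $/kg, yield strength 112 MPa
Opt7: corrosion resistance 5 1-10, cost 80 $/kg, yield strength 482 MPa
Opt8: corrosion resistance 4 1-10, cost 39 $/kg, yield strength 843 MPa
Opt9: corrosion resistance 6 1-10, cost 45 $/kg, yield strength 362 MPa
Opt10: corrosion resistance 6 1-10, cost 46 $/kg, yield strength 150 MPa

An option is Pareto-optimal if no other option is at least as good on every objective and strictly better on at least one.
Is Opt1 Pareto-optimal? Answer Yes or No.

Opt2: worse on corrosion resistance (9 vs 10).
Opt3: worse on cost (49 vs 2).
Opt4: worse on corrosion resistance (8 vs 10).
Opt5: worse on corrosion resistance (8 vs 10).
Opt6: worse on corrosion resistance (7 vs 10).
Opt7: worse on corrosion resistance (5 vs 10).
Opt8: worse on corrosion resistance (4 vs 10).
Opt9: worse on corrosion resistance (6 vs 10).
Opt10: worse on corrosion resistance (6 vs 10).
No option is at least as good as Opt1 on every objective and strictly better on one.

Yes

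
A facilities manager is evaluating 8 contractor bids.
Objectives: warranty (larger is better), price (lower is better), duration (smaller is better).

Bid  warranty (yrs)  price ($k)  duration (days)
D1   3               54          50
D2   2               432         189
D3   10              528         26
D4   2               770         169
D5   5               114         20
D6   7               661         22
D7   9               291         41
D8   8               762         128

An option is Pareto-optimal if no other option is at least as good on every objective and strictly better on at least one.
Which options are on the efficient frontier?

D1, D3, D5, D6, D7

D1: not dominated (best price).
D2: dominated by D1 (warranty 3≥2, price 54≤432, duration 50≤189).
D3: not dominated (best warranty).
D4: dominated by D1 (warranty 3≥2, price 54≤770, duration 50≤169).
D5: not dominated (best duration).
D6: not dominated.
D7: not dominated.
D8: dominated by D3 (warranty 10≥8, price 528≤762, duration 26≤128).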